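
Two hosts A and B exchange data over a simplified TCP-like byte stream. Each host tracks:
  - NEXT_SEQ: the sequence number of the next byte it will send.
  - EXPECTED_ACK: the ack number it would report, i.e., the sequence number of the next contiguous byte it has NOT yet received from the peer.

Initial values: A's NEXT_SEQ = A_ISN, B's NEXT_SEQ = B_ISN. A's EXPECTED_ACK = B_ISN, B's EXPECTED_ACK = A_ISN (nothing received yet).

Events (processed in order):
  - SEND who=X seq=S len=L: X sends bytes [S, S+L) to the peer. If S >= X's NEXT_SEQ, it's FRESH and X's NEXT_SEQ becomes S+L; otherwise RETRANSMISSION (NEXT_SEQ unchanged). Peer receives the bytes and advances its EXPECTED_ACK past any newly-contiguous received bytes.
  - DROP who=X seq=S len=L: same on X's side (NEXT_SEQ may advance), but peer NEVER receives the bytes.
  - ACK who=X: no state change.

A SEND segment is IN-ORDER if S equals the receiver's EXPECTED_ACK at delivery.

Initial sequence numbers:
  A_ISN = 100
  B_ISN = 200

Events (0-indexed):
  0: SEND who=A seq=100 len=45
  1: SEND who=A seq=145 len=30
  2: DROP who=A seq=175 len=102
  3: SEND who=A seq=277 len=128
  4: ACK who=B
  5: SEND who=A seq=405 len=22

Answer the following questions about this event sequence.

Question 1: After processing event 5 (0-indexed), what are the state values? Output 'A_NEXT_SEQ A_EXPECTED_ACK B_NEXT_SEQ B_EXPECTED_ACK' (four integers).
After event 0: A_seq=145 A_ack=200 B_seq=200 B_ack=145
After event 1: A_seq=175 A_ack=200 B_seq=200 B_ack=175
After event 2: A_seq=277 A_ack=200 B_seq=200 B_ack=175
After event 3: A_seq=405 A_ack=200 B_seq=200 B_ack=175
After event 4: A_seq=405 A_ack=200 B_seq=200 B_ack=175
After event 5: A_seq=427 A_ack=200 B_seq=200 B_ack=175

427 200 200 175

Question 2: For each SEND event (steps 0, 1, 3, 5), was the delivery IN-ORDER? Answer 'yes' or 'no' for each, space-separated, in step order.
Answer: yes yes no no

Derivation:
Step 0: SEND seq=100 -> in-order
Step 1: SEND seq=145 -> in-order
Step 3: SEND seq=277 -> out-of-order
Step 5: SEND seq=405 -> out-of-order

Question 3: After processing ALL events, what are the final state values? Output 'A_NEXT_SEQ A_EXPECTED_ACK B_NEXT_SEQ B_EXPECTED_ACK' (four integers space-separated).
After event 0: A_seq=145 A_ack=200 B_seq=200 B_ack=145
After event 1: A_seq=175 A_ack=200 B_seq=200 B_ack=175
After event 2: A_seq=277 A_ack=200 B_seq=200 B_ack=175
After event 3: A_seq=405 A_ack=200 B_seq=200 B_ack=175
After event 4: A_seq=405 A_ack=200 B_seq=200 B_ack=175
After event 5: A_seq=427 A_ack=200 B_seq=200 B_ack=175

Answer: 427 200 200 175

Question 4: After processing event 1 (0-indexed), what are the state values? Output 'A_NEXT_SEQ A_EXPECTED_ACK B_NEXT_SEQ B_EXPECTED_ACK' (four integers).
After event 0: A_seq=145 A_ack=200 B_seq=200 B_ack=145
After event 1: A_seq=175 A_ack=200 B_seq=200 B_ack=175

175 200 200 175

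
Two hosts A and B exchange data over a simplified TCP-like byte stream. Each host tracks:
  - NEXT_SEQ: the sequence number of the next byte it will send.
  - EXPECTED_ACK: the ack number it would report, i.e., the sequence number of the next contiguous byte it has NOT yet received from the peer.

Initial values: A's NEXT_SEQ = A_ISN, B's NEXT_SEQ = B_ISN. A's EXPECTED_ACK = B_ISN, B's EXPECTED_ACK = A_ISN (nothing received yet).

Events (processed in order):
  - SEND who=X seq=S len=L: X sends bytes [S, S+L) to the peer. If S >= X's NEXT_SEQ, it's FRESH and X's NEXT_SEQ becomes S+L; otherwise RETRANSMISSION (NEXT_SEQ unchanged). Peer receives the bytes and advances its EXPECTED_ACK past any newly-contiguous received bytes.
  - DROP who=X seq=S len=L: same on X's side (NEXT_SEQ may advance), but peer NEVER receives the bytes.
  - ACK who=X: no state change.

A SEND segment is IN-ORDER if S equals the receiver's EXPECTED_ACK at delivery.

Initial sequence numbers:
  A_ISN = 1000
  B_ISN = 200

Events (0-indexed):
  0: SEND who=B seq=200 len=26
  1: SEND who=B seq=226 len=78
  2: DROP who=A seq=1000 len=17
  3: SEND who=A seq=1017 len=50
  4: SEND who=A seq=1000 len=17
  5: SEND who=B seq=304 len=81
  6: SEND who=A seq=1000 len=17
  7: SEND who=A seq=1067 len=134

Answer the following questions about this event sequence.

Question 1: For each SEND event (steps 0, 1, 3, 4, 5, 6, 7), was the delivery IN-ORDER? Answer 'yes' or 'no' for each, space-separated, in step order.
Step 0: SEND seq=200 -> in-order
Step 1: SEND seq=226 -> in-order
Step 3: SEND seq=1017 -> out-of-order
Step 4: SEND seq=1000 -> in-order
Step 5: SEND seq=304 -> in-order
Step 6: SEND seq=1000 -> out-of-order
Step 7: SEND seq=1067 -> in-order

Answer: yes yes no yes yes no yes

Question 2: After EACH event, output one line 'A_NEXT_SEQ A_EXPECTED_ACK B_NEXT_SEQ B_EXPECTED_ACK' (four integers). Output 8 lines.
1000 226 226 1000
1000 304 304 1000
1017 304 304 1000
1067 304 304 1000
1067 304 304 1067
1067 385 385 1067
1067 385 385 1067
1201 385 385 1201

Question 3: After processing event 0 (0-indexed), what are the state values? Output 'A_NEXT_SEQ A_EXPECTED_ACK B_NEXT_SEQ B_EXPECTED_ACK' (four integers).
After event 0: A_seq=1000 A_ack=226 B_seq=226 B_ack=1000

1000 226 226 1000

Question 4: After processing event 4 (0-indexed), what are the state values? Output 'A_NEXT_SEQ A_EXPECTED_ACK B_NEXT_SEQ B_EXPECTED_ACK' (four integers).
After event 0: A_seq=1000 A_ack=226 B_seq=226 B_ack=1000
After event 1: A_seq=1000 A_ack=304 B_seq=304 B_ack=1000
After event 2: A_seq=1017 A_ack=304 B_seq=304 B_ack=1000
After event 3: A_seq=1067 A_ack=304 B_seq=304 B_ack=1000
After event 4: A_seq=1067 A_ack=304 B_seq=304 B_ack=1067

1067 304 304 1067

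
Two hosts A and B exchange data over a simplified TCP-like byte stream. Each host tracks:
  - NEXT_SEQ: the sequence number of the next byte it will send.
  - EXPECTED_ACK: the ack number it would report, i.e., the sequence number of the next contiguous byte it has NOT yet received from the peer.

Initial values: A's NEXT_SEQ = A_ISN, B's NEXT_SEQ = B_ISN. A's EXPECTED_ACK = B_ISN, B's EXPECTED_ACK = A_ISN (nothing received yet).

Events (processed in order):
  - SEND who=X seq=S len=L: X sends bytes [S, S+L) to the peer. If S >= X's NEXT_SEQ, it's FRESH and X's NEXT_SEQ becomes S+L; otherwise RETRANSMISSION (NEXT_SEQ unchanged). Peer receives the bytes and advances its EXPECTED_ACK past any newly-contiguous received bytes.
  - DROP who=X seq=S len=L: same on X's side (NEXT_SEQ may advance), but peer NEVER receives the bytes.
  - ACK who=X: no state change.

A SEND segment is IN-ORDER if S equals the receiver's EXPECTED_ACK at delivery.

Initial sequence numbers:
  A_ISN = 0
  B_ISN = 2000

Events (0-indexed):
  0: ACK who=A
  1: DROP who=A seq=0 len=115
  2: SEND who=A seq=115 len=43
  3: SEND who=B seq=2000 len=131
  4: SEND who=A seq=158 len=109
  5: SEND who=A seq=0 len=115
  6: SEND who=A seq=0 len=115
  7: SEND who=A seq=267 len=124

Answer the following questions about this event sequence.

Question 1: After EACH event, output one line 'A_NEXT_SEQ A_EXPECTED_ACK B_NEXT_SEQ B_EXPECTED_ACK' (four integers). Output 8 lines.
0 2000 2000 0
115 2000 2000 0
158 2000 2000 0
158 2131 2131 0
267 2131 2131 0
267 2131 2131 267
267 2131 2131 267
391 2131 2131 391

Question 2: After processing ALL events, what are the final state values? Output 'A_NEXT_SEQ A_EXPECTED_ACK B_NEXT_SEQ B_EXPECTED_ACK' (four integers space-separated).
Answer: 391 2131 2131 391

Derivation:
After event 0: A_seq=0 A_ack=2000 B_seq=2000 B_ack=0
After event 1: A_seq=115 A_ack=2000 B_seq=2000 B_ack=0
After event 2: A_seq=158 A_ack=2000 B_seq=2000 B_ack=0
After event 3: A_seq=158 A_ack=2131 B_seq=2131 B_ack=0
After event 4: A_seq=267 A_ack=2131 B_seq=2131 B_ack=0
After event 5: A_seq=267 A_ack=2131 B_seq=2131 B_ack=267
After event 6: A_seq=267 A_ack=2131 B_seq=2131 B_ack=267
After event 7: A_seq=391 A_ack=2131 B_seq=2131 B_ack=391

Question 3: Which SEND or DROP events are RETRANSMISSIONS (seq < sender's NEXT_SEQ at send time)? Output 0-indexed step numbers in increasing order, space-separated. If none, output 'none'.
Answer: 5 6

Derivation:
Step 1: DROP seq=0 -> fresh
Step 2: SEND seq=115 -> fresh
Step 3: SEND seq=2000 -> fresh
Step 4: SEND seq=158 -> fresh
Step 5: SEND seq=0 -> retransmit
Step 6: SEND seq=0 -> retransmit
Step 7: SEND seq=267 -> fresh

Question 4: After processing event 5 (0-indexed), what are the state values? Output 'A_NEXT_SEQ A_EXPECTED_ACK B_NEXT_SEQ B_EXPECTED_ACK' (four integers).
After event 0: A_seq=0 A_ack=2000 B_seq=2000 B_ack=0
After event 1: A_seq=115 A_ack=2000 B_seq=2000 B_ack=0
After event 2: A_seq=158 A_ack=2000 B_seq=2000 B_ack=0
After event 3: A_seq=158 A_ack=2131 B_seq=2131 B_ack=0
After event 4: A_seq=267 A_ack=2131 B_seq=2131 B_ack=0
After event 5: A_seq=267 A_ack=2131 B_seq=2131 B_ack=267

267 2131 2131 267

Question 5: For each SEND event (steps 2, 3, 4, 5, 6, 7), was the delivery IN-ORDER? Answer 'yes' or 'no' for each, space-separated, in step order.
Step 2: SEND seq=115 -> out-of-order
Step 3: SEND seq=2000 -> in-order
Step 4: SEND seq=158 -> out-of-order
Step 5: SEND seq=0 -> in-order
Step 6: SEND seq=0 -> out-of-order
Step 7: SEND seq=267 -> in-order

Answer: no yes no yes no yes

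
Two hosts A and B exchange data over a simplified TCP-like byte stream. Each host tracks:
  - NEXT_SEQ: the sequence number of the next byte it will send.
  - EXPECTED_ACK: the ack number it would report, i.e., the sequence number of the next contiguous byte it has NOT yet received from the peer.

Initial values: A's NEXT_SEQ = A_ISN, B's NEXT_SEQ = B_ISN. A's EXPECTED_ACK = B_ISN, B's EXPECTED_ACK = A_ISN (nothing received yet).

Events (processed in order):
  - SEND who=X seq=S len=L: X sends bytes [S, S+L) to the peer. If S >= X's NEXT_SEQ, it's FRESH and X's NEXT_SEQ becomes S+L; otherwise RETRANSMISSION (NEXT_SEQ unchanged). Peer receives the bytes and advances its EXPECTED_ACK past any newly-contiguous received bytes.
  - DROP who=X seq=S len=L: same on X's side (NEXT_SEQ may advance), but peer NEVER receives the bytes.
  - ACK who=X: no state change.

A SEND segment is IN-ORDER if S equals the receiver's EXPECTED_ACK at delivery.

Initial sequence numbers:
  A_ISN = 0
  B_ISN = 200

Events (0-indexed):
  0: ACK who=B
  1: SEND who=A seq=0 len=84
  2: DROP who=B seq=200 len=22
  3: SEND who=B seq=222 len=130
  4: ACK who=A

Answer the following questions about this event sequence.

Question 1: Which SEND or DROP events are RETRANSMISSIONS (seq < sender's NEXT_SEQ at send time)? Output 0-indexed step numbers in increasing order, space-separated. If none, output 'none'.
Step 1: SEND seq=0 -> fresh
Step 2: DROP seq=200 -> fresh
Step 3: SEND seq=222 -> fresh

Answer: none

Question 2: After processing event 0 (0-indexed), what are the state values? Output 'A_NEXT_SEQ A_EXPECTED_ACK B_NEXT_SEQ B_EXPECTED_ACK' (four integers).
After event 0: A_seq=0 A_ack=200 B_seq=200 B_ack=0

0 200 200 0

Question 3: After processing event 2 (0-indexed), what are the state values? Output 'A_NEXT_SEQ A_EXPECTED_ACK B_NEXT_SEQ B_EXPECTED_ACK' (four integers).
After event 0: A_seq=0 A_ack=200 B_seq=200 B_ack=0
After event 1: A_seq=84 A_ack=200 B_seq=200 B_ack=84
After event 2: A_seq=84 A_ack=200 B_seq=222 B_ack=84

84 200 222 84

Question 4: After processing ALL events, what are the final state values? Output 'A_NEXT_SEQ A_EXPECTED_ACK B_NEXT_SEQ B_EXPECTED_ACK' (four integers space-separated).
After event 0: A_seq=0 A_ack=200 B_seq=200 B_ack=0
After event 1: A_seq=84 A_ack=200 B_seq=200 B_ack=84
After event 2: A_seq=84 A_ack=200 B_seq=222 B_ack=84
After event 3: A_seq=84 A_ack=200 B_seq=352 B_ack=84
After event 4: A_seq=84 A_ack=200 B_seq=352 B_ack=84

Answer: 84 200 352 84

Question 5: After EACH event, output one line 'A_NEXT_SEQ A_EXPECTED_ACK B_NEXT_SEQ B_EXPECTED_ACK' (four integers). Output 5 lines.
0 200 200 0
84 200 200 84
84 200 222 84
84 200 352 84
84 200 352 84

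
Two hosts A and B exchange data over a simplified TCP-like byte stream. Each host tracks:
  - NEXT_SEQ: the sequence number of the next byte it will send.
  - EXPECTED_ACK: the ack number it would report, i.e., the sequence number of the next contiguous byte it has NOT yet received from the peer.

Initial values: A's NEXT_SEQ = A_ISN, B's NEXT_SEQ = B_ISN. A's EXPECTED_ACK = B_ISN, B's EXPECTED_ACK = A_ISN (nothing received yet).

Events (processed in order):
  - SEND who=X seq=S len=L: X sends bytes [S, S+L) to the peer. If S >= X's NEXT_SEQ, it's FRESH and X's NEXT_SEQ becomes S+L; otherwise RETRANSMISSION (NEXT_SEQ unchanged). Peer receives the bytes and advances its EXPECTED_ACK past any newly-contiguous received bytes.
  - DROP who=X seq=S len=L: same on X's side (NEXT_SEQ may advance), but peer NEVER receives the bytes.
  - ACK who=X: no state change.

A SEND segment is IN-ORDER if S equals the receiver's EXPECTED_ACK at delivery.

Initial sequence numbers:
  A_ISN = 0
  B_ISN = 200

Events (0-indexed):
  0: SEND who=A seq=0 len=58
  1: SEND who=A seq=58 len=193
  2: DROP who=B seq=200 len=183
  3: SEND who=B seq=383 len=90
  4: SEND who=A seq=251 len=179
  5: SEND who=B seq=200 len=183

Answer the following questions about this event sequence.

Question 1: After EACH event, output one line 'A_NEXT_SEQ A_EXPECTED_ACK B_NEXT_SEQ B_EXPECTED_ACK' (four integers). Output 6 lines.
58 200 200 58
251 200 200 251
251 200 383 251
251 200 473 251
430 200 473 430
430 473 473 430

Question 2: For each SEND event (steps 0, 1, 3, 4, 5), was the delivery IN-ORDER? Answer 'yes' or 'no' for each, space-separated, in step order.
Step 0: SEND seq=0 -> in-order
Step 1: SEND seq=58 -> in-order
Step 3: SEND seq=383 -> out-of-order
Step 4: SEND seq=251 -> in-order
Step 5: SEND seq=200 -> in-order

Answer: yes yes no yes yes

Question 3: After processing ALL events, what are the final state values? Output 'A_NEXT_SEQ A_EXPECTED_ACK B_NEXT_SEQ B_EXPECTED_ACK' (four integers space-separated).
After event 0: A_seq=58 A_ack=200 B_seq=200 B_ack=58
After event 1: A_seq=251 A_ack=200 B_seq=200 B_ack=251
After event 2: A_seq=251 A_ack=200 B_seq=383 B_ack=251
After event 3: A_seq=251 A_ack=200 B_seq=473 B_ack=251
After event 4: A_seq=430 A_ack=200 B_seq=473 B_ack=430
After event 5: A_seq=430 A_ack=473 B_seq=473 B_ack=430

Answer: 430 473 473 430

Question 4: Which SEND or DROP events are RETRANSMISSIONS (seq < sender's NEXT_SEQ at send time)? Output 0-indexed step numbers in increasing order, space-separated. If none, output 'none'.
Answer: 5

Derivation:
Step 0: SEND seq=0 -> fresh
Step 1: SEND seq=58 -> fresh
Step 2: DROP seq=200 -> fresh
Step 3: SEND seq=383 -> fresh
Step 4: SEND seq=251 -> fresh
Step 5: SEND seq=200 -> retransmit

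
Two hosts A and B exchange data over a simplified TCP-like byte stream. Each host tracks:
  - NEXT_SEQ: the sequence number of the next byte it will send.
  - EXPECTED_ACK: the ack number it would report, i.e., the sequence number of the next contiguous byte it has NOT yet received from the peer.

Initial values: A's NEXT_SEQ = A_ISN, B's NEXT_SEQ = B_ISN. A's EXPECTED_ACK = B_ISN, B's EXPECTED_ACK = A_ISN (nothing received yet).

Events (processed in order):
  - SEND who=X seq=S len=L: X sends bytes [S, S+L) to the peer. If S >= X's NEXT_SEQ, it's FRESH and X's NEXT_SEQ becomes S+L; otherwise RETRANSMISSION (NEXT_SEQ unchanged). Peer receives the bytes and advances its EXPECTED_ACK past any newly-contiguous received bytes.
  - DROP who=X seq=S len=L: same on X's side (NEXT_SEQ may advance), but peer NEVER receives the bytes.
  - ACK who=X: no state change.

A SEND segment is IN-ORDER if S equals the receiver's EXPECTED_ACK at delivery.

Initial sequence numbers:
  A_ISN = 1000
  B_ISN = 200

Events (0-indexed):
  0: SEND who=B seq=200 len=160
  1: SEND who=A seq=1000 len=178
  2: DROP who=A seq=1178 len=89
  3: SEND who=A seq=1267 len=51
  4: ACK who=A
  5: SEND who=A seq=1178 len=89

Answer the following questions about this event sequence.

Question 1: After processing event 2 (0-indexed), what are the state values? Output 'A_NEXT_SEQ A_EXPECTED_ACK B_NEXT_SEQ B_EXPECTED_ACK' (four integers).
After event 0: A_seq=1000 A_ack=360 B_seq=360 B_ack=1000
After event 1: A_seq=1178 A_ack=360 B_seq=360 B_ack=1178
After event 2: A_seq=1267 A_ack=360 B_seq=360 B_ack=1178

1267 360 360 1178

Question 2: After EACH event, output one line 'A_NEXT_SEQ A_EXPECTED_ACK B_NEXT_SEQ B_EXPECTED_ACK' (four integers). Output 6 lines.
1000 360 360 1000
1178 360 360 1178
1267 360 360 1178
1318 360 360 1178
1318 360 360 1178
1318 360 360 1318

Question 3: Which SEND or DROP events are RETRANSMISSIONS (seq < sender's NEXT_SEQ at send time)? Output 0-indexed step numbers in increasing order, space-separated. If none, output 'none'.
Answer: 5

Derivation:
Step 0: SEND seq=200 -> fresh
Step 1: SEND seq=1000 -> fresh
Step 2: DROP seq=1178 -> fresh
Step 3: SEND seq=1267 -> fresh
Step 5: SEND seq=1178 -> retransmit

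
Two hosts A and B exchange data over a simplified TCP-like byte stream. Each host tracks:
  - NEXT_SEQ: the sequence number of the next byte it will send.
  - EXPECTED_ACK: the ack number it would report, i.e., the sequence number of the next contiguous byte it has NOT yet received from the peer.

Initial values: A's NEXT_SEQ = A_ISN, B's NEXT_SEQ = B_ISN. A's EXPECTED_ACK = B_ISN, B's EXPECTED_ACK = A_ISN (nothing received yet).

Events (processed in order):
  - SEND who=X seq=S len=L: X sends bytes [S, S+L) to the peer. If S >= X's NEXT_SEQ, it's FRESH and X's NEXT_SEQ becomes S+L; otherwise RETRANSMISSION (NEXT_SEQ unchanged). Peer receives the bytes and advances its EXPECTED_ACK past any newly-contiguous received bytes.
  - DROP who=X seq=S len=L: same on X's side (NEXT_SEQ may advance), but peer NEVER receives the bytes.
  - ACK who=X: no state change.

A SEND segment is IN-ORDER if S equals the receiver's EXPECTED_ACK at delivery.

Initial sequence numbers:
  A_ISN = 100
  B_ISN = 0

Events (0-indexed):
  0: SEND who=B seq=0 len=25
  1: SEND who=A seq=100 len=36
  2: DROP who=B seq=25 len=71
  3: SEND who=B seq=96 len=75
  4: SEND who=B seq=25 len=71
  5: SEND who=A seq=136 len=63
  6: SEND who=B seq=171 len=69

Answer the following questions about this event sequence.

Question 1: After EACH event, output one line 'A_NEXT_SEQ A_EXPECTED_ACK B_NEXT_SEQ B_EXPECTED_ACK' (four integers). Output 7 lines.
100 25 25 100
136 25 25 136
136 25 96 136
136 25 171 136
136 171 171 136
199 171 171 199
199 240 240 199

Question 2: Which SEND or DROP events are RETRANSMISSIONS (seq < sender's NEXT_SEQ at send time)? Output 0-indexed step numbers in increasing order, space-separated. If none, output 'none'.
Step 0: SEND seq=0 -> fresh
Step 1: SEND seq=100 -> fresh
Step 2: DROP seq=25 -> fresh
Step 3: SEND seq=96 -> fresh
Step 4: SEND seq=25 -> retransmit
Step 5: SEND seq=136 -> fresh
Step 6: SEND seq=171 -> fresh

Answer: 4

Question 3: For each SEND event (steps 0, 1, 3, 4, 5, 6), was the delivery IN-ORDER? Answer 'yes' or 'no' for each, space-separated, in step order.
Step 0: SEND seq=0 -> in-order
Step 1: SEND seq=100 -> in-order
Step 3: SEND seq=96 -> out-of-order
Step 4: SEND seq=25 -> in-order
Step 5: SEND seq=136 -> in-order
Step 6: SEND seq=171 -> in-order

Answer: yes yes no yes yes yes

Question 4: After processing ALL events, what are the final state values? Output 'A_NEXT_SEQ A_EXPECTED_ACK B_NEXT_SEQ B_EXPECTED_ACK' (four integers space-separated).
Answer: 199 240 240 199

Derivation:
After event 0: A_seq=100 A_ack=25 B_seq=25 B_ack=100
After event 1: A_seq=136 A_ack=25 B_seq=25 B_ack=136
After event 2: A_seq=136 A_ack=25 B_seq=96 B_ack=136
After event 3: A_seq=136 A_ack=25 B_seq=171 B_ack=136
After event 4: A_seq=136 A_ack=171 B_seq=171 B_ack=136
After event 5: A_seq=199 A_ack=171 B_seq=171 B_ack=199
After event 6: A_seq=199 A_ack=240 B_seq=240 B_ack=199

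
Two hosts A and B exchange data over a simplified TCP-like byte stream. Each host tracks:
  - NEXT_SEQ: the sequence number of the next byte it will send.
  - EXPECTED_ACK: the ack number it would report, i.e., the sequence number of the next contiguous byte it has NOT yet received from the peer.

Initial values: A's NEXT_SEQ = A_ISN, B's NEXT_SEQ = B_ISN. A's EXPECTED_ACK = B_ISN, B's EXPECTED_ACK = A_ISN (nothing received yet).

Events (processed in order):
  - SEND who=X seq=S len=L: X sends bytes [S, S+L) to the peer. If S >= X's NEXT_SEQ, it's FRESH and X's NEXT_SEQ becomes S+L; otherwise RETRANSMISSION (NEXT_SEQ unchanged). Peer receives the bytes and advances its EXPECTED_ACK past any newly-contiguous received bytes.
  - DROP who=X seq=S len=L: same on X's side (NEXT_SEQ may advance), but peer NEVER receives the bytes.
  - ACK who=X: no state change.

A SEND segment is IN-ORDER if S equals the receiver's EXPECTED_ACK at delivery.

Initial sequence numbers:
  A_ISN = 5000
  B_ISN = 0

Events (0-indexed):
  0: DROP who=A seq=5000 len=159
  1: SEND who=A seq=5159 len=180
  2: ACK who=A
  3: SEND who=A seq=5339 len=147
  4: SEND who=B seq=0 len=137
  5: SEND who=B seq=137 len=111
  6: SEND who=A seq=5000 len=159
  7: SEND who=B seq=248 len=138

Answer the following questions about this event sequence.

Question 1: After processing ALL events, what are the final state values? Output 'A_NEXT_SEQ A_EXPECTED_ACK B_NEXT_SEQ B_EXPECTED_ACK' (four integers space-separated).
Answer: 5486 386 386 5486

Derivation:
After event 0: A_seq=5159 A_ack=0 B_seq=0 B_ack=5000
After event 1: A_seq=5339 A_ack=0 B_seq=0 B_ack=5000
After event 2: A_seq=5339 A_ack=0 B_seq=0 B_ack=5000
After event 3: A_seq=5486 A_ack=0 B_seq=0 B_ack=5000
After event 4: A_seq=5486 A_ack=137 B_seq=137 B_ack=5000
After event 5: A_seq=5486 A_ack=248 B_seq=248 B_ack=5000
After event 6: A_seq=5486 A_ack=248 B_seq=248 B_ack=5486
After event 7: A_seq=5486 A_ack=386 B_seq=386 B_ack=5486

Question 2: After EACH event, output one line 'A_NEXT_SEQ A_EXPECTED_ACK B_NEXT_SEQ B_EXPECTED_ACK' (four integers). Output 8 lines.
5159 0 0 5000
5339 0 0 5000
5339 0 0 5000
5486 0 0 5000
5486 137 137 5000
5486 248 248 5000
5486 248 248 5486
5486 386 386 5486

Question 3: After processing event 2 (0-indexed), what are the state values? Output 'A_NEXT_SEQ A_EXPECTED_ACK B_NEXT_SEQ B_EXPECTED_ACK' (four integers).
After event 0: A_seq=5159 A_ack=0 B_seq=0 B_ack=5000
After event 1: A_seq=5339 A_ack=0 B_seq=0 B_ack=5000
After event 2: A_seq=5339 A_ack=0 B_seq=0 B_ack=5000

5339 0 0 5000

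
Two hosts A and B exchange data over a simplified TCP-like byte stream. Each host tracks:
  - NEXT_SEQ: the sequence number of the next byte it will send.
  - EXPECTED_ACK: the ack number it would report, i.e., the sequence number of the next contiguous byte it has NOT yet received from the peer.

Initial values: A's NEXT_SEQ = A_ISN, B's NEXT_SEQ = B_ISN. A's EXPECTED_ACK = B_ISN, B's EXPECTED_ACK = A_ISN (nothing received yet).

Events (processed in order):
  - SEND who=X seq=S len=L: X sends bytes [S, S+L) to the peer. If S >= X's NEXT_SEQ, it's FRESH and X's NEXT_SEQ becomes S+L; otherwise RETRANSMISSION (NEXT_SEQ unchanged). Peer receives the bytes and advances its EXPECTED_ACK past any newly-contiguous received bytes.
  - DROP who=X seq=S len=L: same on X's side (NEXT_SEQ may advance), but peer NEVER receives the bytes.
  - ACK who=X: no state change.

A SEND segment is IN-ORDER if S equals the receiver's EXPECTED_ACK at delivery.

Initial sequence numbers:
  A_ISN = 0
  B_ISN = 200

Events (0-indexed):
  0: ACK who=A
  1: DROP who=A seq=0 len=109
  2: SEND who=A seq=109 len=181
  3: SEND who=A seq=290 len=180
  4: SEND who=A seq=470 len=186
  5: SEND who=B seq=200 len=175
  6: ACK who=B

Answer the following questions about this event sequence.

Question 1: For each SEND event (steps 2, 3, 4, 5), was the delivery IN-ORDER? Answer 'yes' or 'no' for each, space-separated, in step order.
Step 2: SEND seq=109 -> out-of-order
Step 3: SEND seq=290 -> out-of-order
Step 4: SEND seq=470 -> out-of-order
Step 5: SEND seq=200 -> in-order

Answer: no no no yes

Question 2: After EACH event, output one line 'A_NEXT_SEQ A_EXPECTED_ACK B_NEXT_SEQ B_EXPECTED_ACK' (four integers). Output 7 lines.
0 200 200 0
109 200 200 0
290 200 200 0
470 200 200 0
656 200 200 0
656 375 375 0
656 375 375 0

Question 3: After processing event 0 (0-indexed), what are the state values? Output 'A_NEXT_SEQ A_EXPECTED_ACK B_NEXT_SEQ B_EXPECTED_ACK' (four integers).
After event 0: A_seq=0 A_ack=200 B_seq=200 B_ack=0

0 200 200 0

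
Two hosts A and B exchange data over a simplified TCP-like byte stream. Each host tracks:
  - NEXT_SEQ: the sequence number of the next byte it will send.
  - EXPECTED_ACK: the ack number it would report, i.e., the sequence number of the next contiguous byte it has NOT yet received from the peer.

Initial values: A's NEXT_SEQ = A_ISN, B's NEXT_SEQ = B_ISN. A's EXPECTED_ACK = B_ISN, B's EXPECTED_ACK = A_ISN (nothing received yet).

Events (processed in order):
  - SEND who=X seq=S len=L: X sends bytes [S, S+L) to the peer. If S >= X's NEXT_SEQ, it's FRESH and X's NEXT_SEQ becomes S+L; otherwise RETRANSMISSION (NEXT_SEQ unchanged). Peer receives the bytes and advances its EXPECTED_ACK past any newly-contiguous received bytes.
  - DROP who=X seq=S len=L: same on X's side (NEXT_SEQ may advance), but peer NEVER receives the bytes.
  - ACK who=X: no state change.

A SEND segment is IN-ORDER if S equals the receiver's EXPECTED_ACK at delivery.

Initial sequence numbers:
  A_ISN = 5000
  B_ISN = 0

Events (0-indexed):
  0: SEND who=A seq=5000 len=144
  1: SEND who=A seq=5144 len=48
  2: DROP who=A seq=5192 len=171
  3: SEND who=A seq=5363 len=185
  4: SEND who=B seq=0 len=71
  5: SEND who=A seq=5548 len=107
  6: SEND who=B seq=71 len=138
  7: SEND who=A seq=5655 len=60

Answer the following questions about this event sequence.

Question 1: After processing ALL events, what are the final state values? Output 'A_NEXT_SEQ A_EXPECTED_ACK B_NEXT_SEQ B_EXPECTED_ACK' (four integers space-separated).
After event 0: A_seq=5144 A_ack=0 B_seq=0 B_ack=5144
After event 1: A_seq=5192 A_ack=0 B_seq=0 B_ack=5192
After event 2: A_seq=5363 A_ack=0 B_seq=0 B_ack=5192
After event 3: A_seq=5548 A_ack=0 B_seq=0 B_ack=5192
After event 4: A_seq=5548 A_ack=71 B_seq=71 B_ack=5192
After event 5: A_seq=5655 A_ack=71 B_seq=71 B_ack=5192
After event 6: A_seq=5655 A_ack=209 B_seq=209 B_ack=5192
After event 7: A_seq=5715 A_ack=209 B_seq=209 B_ack=5192

Answer: 5715 209 209 5192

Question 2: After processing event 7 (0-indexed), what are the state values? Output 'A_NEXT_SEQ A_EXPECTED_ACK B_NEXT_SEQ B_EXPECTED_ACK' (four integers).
After event 0: A_seq=5144 A_ack=0 B_seq=0 B_ack=5144
After event 1: A_seq=5192 A_ack=0 B_seq=0 B_ack=5192
After event 2: A_seq=5363 A_ack=0 B_seq=0 B_ack=5192
After event 3: A_seq=5548 A_ack=0 B_seq=0 B_ack=5192
After event 4: A_seq=5548 A_ack=71 B_seq=71 B_ack=5192
After event 5: A_seq=5655 A_ack=71 B_seq=71 B_ack=5192
After event 6: A_seq=5655 A_ack=209 B_seq=209 B_ack=5192
After event 7: A_seq=5715 A_ack=209 B_seq=209 B_ack=5192

5715 209 209 5192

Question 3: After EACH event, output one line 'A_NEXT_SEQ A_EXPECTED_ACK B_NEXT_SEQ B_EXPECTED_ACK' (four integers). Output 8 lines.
5144 0 0 5144
5192 0 0 5192
5363 0 0 5192
5548 0 0 5192
5548 71 71 5192
5655 71 71 5192
5655 209 209 5192
5715 209 209 5192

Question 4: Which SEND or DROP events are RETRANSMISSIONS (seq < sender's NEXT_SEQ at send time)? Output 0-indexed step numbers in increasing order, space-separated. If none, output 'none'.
Step 0: SEND seq=5000 -> fresh
Step 1: SEND seq=5144 -> fresh
Step 2: DROP seq=5192 -> fresh
Step 3: SEND seq=5363 -> fresh
Step 4: SEND seq=0 -> fresh
Step 5: SEND seq=5548 -> fresh
Step 6: SEND seq=71 -> fresh
Step 7: SEND seq=5655 -> fresh

Answer: none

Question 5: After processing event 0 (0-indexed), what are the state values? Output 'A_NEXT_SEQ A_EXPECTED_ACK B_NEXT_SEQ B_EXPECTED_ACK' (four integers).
After event 0: A_seq=5144 A_ack=0 B_seq=0 B_ack=5144

5144 0 0 5144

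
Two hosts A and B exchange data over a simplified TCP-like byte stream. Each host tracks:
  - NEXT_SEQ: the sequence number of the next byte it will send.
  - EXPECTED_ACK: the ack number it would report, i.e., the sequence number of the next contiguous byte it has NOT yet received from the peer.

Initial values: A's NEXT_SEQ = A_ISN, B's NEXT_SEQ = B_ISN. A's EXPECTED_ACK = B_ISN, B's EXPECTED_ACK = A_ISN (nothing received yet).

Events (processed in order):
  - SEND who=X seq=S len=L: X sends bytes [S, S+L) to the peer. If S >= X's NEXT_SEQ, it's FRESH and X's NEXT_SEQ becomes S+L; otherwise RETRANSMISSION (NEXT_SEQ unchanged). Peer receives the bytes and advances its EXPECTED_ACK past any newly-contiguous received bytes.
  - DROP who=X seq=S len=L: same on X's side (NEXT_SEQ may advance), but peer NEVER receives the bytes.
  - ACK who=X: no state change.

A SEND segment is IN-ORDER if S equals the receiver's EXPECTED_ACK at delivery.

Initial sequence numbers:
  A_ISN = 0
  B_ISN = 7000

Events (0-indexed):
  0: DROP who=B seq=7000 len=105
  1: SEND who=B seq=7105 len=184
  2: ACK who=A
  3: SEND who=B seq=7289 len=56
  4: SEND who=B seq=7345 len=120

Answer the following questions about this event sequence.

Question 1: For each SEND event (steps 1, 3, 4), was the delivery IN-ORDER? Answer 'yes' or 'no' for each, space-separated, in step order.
Step 1: SEND seq=7105 -> out-of-order
Step 3: SEND seq=7289 -> out-of-order
Step 4: SEND seq=7345 -> out-of-order

Answer: no no no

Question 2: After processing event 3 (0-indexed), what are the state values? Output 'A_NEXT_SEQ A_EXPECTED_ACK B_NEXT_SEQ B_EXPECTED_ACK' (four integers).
After event 0: A_seq=0 A_ack=7000 B_seq=7105 B_ack=0
After event 1: A_seq=0 A_ack=7000 B_seq=7289 B_ack=0
After event 2: A_seq=0 A_ack=7000 B_seq=7289 B_ack=0
After event 3: A_seq=0 A_ack=7000 B_seq=7345 B_ack=0

0 7000 7345 0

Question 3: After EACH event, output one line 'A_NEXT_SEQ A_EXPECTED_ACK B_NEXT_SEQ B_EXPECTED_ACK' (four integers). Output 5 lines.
0 7000 7105 0
0 7000 7289 0
0 7000 7289 0
0 7000 7345 0
0 7000 7465 0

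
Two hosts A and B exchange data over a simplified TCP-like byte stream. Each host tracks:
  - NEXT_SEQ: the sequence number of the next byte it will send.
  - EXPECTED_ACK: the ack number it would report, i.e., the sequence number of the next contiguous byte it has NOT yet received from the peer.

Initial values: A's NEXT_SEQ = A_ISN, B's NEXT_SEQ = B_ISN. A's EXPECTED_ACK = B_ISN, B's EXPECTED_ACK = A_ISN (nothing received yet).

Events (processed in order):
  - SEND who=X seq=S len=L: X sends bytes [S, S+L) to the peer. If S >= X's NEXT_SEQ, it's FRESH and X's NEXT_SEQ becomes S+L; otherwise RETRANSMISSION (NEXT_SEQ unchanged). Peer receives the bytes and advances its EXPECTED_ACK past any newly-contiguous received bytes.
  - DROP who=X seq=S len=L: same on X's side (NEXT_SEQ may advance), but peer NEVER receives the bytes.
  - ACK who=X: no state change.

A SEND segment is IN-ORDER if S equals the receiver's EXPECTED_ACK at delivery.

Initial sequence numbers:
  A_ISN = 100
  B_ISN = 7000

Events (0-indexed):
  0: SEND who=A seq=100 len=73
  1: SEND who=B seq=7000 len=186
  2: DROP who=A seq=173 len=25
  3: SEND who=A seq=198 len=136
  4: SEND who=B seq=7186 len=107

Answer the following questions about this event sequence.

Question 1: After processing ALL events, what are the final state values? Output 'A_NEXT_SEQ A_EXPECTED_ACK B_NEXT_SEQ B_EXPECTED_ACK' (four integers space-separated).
Answer: 334 7293 7293 173

Derivation:
After event 0: A_seq=173 A_ack=7000 B_seq=7000 B_ack=173
After event 1: A_seq=173 A_ack=7186 B_seq=7186 B_ack=173
After event 2: A_seq=198 A_ack=7186 B_seq=7186 B_ack=173
After event 3: A_seq=334 A_ack=7186 B_seq=7186 B_ack=173
After event 4: A_seq=334 A_ack=7293 B_seq=7293 B_ack=173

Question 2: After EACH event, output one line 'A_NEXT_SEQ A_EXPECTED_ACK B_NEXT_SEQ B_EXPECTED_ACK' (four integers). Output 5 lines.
173 7000 7000 173
173 7186 7186 173
198 7186 7186 173
334 7186 7186 173
334 7293 7293 173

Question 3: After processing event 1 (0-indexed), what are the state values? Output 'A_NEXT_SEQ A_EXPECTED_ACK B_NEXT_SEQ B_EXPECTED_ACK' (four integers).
After event 0: A_seq=173 A_ack=7000 B_seq=7000 B_ack=173
After event 1: A_seq=173 A_ack=7186 B_seq=7186 B_ack=173

173 7186 7186 173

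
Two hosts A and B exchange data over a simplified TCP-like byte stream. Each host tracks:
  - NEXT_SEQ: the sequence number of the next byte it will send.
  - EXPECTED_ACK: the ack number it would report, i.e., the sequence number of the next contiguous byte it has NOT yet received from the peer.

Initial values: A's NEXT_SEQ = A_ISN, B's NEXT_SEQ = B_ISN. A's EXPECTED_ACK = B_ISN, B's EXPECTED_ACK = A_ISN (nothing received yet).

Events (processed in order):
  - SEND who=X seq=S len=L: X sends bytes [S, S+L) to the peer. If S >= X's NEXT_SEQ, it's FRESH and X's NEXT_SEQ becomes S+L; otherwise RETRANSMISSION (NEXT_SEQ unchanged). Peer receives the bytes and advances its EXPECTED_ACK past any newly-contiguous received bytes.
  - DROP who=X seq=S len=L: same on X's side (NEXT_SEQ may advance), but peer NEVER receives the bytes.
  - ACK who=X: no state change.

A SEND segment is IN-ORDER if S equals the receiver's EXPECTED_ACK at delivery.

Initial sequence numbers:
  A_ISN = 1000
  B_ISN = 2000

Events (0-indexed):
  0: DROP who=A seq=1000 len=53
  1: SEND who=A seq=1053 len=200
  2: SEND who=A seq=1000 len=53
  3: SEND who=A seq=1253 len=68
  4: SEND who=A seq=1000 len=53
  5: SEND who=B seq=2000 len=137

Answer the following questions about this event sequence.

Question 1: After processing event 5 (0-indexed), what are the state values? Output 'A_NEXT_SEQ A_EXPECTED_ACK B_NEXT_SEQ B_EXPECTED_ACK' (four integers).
After event 0: A_seq=1053 A_ack=2000 B_seq=2000 B_ack=1000
After event 1: A_seq=1253 A_ack=2000 B_seq=2000 B_ack=1000
After event 2: A_seq=1253 A_ack=2000 B_seq=2000 B_ack=1253
After event 3: A_seq=1321 A_ack=2000 B_seq=2000 B_ack=1321
After event 4: A_seq=1321 A_ack=2000 B_seq=2000 B_ack=1321
After event 5: A_seq=1321 A_ack=2137 B_seq=2137 B_ack=1321

1321 2137 2137 1321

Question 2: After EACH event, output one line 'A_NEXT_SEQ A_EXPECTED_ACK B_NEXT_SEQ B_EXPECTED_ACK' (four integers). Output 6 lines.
1053 2000 2000 1000
1253 2000 2000 1000
1253 2000 2000 1253
1321 2000 2000 1321
1321 2000 2000 1321
1321 2137 2137 1321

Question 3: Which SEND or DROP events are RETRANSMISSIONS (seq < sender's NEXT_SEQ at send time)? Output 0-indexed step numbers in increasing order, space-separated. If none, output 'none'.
Answer: 2 4

Derivation:
Step 0: DROP seq=1000 -> fresh
Step 1: SEND seq=1053 -> fresh
Step 2: SEND seq=1000 -> retransmit
Step 3: SEND seq=1253 -> fresh
Step 4: SEND seq=1000 -> retransmit
Step 5: SEND seq=2000 -> fresh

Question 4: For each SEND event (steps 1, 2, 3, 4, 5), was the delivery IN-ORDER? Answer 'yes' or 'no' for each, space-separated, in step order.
Answer: no yes yes no yes

Derivation:
Step 1: SEND seq=1053 -> out-of-order
Step 2: SEND seq=1000 -> in-order
Step 3: SEND seq=1253 -> in-order
Step 4: SEND seq=1000 -> out-of-order
Step 5: SEND seq=2000 -> in-order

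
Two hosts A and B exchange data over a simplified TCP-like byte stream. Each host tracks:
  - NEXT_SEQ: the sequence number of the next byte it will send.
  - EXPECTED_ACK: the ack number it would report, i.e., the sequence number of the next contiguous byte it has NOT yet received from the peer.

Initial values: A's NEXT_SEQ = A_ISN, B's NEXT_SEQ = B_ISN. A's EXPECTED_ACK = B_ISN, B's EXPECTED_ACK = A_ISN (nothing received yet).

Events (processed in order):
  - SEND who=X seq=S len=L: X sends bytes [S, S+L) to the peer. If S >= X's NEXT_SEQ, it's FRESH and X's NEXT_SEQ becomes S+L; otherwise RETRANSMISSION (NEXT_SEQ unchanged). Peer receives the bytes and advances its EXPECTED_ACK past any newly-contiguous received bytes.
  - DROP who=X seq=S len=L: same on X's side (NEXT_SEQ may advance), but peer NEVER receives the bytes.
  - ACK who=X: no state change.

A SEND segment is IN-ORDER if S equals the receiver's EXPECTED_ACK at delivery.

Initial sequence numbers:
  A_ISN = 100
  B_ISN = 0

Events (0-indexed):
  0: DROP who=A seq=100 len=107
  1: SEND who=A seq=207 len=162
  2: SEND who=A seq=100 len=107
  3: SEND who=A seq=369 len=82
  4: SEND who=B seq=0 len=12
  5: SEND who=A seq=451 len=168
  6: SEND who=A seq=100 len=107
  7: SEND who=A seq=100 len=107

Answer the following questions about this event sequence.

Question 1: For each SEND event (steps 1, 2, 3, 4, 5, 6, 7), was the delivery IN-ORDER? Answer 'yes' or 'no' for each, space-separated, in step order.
Answer: no yes yes yes yes no no

Derivation:
Step 1: SEND seq=207 -> out-of-order
Step 2: SEND seq=100 -> in-order
Step 3: SEND seq=369 -> in-order
Step 4: SEND seq=0 -> in-order
Step 5: SEND seq=451 -> in-order
Step 6: SEND seq=100 -> out-of-order
Step 7: SEND seq=100 -> out-of-order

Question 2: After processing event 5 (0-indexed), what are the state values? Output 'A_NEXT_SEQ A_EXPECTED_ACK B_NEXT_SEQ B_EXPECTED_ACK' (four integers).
After event 0: A_seq=207 A_ack=0 B_seq=0 B_ack=100
After event 1: A_seq=369 A_ack=0 B_seq=0 B_ack=100
After event 2: A_seq=369 A_ack=0 B_seq=0 B_ack=369
After event 3: A_seq=451 A_ack=0 B_seq=0 B_ack=451
After event 4: A_seq=451 A_ack=12 B_seq=12 B_ack=451
After event 5: A_seq=619 A_ack=12 B_seq=12 B_ack=619

619 12 12 619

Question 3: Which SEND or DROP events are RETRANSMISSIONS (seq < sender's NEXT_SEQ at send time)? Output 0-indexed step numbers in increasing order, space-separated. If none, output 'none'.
Answer: 2 6 7

Derivation:
Step 0: DROP seq=100 -> fresh
Step 1: SEND seq=207 -> fresh
Step 2: SEND seq=100 -> retransmit
Step 3: SEND seq=369 -> fresh
Step 4: SEND seq=0 -> fresh
Step 5: SEND seq=451 -> fresh
Step 6: SEND seq=100 -> retransmit
Step 7: SEND seq=100 -> retransmit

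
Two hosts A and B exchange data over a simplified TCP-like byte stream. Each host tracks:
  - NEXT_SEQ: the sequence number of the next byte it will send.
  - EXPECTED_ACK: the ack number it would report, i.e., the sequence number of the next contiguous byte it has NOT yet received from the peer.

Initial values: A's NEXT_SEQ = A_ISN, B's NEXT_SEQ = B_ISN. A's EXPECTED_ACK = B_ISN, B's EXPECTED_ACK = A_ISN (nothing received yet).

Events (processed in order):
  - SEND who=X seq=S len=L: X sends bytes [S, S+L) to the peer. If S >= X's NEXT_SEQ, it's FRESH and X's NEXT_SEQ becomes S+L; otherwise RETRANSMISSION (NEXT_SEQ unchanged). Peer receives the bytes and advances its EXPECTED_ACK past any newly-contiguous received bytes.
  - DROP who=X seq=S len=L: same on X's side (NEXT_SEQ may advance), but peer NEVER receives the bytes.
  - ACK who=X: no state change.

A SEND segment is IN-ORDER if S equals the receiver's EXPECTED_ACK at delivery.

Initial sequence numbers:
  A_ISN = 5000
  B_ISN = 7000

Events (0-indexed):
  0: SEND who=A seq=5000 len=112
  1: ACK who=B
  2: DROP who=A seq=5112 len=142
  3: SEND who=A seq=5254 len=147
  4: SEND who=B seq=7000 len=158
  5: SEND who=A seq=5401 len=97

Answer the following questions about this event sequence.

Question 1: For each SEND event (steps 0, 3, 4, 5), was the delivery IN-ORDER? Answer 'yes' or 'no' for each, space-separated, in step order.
Answer: yes no yes no

Derivation:
Step 0: SEND seq=5000 -> in-order
Step 3: SEND seq=5254 -> out-of-order
Step 4: SEND seq=7000 -> in-order
Step 5: SEND seq=5401 -> out-of-order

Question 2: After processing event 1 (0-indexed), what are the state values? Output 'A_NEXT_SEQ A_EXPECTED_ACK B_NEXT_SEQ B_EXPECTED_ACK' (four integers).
After event 0: A_seq=5112 A_ack=7000 B_seq=7000 B_ack=5112
After event 1: A_seq=5112 A_ack=7000 B_seq=7000 B_ack=5112

5112 7000 7000 5112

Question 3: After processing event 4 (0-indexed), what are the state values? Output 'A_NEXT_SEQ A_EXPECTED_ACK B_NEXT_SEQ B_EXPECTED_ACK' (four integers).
After event 0: A_seq=5112 A_ack=7000 B_seq=7000 B_ack=5112
After event 1: A_seq=5112 A_ack=7000 B_seq=7000 B_ack=5112
After event 2: A_seq=5254 A_ack=7000 B_seq=7000 B_ack=5112
After event 3: A_seq=5401 A_ack=7000 B_seq=7000 B_ack=5112
After event 4: A_seq=5401 A_ack=7158 B_seq=7158 B_ack=5112

5401 7158 7158 5112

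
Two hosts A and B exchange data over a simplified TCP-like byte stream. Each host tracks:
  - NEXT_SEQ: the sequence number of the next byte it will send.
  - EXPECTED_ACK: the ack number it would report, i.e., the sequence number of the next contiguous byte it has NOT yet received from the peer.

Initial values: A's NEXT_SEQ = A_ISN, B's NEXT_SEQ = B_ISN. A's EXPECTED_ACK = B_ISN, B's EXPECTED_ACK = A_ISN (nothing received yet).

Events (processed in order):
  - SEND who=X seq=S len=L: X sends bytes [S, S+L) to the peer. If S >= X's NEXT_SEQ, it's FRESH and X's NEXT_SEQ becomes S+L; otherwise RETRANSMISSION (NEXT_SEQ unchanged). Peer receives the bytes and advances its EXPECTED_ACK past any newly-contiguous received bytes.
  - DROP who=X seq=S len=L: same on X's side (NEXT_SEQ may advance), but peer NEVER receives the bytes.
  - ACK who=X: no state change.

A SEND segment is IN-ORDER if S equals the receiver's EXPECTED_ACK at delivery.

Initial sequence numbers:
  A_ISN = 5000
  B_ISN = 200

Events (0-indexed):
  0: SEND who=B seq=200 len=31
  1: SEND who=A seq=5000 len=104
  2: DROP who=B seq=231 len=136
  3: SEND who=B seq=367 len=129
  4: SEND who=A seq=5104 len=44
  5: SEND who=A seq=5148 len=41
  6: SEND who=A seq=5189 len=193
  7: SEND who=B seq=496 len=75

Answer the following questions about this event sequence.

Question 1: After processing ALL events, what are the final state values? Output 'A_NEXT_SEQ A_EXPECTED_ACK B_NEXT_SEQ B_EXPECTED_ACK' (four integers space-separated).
Answer: 5382 231 571 5382

Derivation:
After event 0: A_seq=5000 A_ack=231 B_seq=231 B_ack=5000
After event 1: A_seq=5104 A_ack=231 B_seq=231 B_ack=5104
After event 2: A_seq=5104 A_ack=231 B_seq=367 B_ack=5104
After event 3: A_seq=5104 A_ack=231 B_seq=496 B_ack=5104
After event 4: A_seq=5148 A_ack=231 B_seq=496 B_ack=5148
After event 5: A_seq=5189 A_ack=231 B_seq=496 B_ack=5189
After event 6: A_seq=5382 A_ack=231 B_seq=496 B_ack=5382
After event 7: A_seq=5382 A_ack=231 B_seq=571 B_ack=5382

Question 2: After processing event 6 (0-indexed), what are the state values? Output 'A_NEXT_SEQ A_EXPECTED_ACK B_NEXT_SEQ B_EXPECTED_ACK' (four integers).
After event 0: A_seq=5000 A_ack=231 B_seq=231 B_ack=5000
After event 1: A_seq=5104 A_ack=231 B_seq=231 B_ack=5104
After event 2: A_seq=5104 A_ack=231 B_seq=367 B_ack=5104
After event 3: A_seq=5104 A_ack=231 B_seq=496 B_ack=5104
After event 4: A_seq=5148 A_ack=231 B_seq=496 B_ack=5148
After event 5: A_seq=5189 A_ack=231 B_seq=496 B_ack=5189
After event 6: A_seq=5382 A_ack=231 B_seq=496 B_ack=5382

5382 231 496 5382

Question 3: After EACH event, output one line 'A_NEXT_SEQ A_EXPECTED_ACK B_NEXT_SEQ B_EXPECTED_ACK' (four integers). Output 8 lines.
5000 231 231 5000
5104 231 231 5104
5104 231 367 5104
5104 231 496 5104
5148 231 496 5148
5189 231 496 5189
5382 231 496 5382
5382 231 571 5382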